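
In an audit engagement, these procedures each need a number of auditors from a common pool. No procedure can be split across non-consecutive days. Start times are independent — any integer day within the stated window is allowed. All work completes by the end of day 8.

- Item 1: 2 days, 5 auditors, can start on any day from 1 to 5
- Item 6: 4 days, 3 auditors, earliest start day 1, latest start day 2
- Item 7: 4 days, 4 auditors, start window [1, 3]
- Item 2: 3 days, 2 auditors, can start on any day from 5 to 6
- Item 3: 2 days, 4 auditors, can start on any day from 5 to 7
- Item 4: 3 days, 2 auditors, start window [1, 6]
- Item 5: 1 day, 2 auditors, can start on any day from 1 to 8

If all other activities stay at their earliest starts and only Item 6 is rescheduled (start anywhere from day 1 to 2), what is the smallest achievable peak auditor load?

Item 6@1: d1:16  d2:14  d3:9  d4:7  d5:6  d6:6  d7:2  d8:0 → peak 16
Item 6@2: d1:13  d2:14  d3:9  d4:7  d5:9  d6:6  d7:2  d8:0 → peak 14
Best is Item 6@2, peak 14.

14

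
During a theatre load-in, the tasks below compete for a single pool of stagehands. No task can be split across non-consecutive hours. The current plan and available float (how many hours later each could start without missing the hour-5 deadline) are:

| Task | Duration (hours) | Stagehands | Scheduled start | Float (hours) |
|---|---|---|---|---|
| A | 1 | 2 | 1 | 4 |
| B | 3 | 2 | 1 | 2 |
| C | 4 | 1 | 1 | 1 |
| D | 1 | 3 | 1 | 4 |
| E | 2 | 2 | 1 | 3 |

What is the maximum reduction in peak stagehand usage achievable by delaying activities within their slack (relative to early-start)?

5

Early-start peak: h1:10  h2:5  h3:3  h4:1  h5:0 ⇒ 10.
Leveled (A@1, B@1, C@1, D@4, E@2): h1:5  h2:5  h3:5  h4:4  h5:0 ⇒ 5.
Reduction 10 − 5 = 5.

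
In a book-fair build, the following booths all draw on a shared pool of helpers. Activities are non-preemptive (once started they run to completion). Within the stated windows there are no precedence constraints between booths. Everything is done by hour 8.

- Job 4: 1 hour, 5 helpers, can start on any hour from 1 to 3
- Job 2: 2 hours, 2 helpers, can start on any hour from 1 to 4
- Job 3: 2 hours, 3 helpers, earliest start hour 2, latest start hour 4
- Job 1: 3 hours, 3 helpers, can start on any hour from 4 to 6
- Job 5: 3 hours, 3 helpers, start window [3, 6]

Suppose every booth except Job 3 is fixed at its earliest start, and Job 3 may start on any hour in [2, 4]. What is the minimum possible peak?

Job 3@2: h1:7  h2:5  h3:6  h4:6  h5:6  h6:3  h7:0  h8:0 → peak 7
Job 3@3: h1:7  h2:2  h3:6  h4:9  h5:6  h6:3  h7:0  h8:0 → peak 9
Job 3@4: h1:7  h2:2  h3:3  h4:9  h5:9  h6:3  h7:0  h8:0 → peak 9
Best is Job 3@2, peak 7.

7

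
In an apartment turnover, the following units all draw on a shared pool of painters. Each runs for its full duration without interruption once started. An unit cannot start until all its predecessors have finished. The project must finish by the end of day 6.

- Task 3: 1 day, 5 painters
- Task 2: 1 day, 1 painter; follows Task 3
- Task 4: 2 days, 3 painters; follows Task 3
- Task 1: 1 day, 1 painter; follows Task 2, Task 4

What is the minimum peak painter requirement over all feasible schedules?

5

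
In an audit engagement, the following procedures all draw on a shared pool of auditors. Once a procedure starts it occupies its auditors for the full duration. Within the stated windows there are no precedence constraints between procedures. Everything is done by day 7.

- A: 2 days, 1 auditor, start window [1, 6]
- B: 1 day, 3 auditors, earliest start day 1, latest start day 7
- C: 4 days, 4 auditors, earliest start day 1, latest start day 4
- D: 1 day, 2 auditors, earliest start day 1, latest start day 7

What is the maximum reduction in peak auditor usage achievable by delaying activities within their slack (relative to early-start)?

Early-start peak: d1:10  d2:5  d3:4  d4:4  d5:0  d6:0  d7:0 ⇒ 10.
Leveled (A@1, B@1, C@3, D@2): d1:4  d2:3  d3:4  d4:4  d5:4  d6:4  d7:0 ⇒ 4.
Reduction 10 − 4 = 6.

6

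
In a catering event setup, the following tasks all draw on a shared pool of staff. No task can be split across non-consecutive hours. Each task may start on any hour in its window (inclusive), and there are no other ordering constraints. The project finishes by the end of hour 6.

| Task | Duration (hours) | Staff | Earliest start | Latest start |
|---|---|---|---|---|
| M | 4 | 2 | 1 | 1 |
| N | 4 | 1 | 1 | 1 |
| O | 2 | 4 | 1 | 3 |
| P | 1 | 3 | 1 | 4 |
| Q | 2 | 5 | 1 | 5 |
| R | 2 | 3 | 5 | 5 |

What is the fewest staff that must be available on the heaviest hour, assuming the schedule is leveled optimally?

8

Early-start (M@1, N@1, O@1, P@1, Q@1, R@5) gives peak 15: h1:15  h2:12  h3:3  h4:3  h5:3  h6:3.
Shift P→3, Q→4.
Schedule M@1, N@1, O@1, P@3, Q@4, R@5: h1:7  h2:7  h3:6  h4:8  h5:8  h6:3 — peak 8.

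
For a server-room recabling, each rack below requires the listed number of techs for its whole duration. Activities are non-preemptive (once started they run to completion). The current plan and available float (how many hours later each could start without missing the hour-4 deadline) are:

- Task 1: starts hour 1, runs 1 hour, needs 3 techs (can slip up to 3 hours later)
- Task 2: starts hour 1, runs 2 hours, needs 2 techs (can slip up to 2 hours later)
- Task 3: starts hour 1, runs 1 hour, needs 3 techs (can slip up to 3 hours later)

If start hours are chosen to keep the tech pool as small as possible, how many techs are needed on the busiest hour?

3

Early-start (Task 1@1, Task 2@1, Task 3@1) gives peak 8: h1:8  h2:2  h3:0  h4:0.
Shift Task 2→2, Task 3→4.
Schedule Task 1@1, Task 2@2, Task 3@4: h1:3  h2:2  h3:2  h4:3 — peak 3.
Total tech-hours = 10 over 4 hours ⇒ peak ≥ ⌈10/4⌉ = 3, so 3 is optimal.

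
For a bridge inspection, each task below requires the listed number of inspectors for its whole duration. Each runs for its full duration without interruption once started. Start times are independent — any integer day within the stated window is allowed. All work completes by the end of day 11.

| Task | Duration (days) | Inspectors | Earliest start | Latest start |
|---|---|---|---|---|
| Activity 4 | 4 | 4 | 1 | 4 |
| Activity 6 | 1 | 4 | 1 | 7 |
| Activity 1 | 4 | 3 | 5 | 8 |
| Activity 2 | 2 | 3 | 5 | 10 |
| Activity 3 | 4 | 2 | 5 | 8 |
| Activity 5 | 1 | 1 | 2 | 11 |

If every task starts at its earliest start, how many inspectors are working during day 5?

At early start, day 5 has: Activity 1, Activity 2, Activity 3.
Demand: 3 + 3 + 2 = 8.

8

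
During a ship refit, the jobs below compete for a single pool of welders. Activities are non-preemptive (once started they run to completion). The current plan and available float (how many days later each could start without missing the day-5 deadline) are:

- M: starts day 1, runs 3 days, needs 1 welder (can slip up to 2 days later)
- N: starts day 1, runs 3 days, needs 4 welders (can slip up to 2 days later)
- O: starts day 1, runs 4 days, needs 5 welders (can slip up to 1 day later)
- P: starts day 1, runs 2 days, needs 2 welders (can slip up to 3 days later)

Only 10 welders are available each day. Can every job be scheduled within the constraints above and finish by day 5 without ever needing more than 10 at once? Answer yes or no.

Schedule M@1, N@1, O@1, P@4: d1:10  d2:10  d3:10  d4:7  d5:2 — peak 10 ≤ 10.

yes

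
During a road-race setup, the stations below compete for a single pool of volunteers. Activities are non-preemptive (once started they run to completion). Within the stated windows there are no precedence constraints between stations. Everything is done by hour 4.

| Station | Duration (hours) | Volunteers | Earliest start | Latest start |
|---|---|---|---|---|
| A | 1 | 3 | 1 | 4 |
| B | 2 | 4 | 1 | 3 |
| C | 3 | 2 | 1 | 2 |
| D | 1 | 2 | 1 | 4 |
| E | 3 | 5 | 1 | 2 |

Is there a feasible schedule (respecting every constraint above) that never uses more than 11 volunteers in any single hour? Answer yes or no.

yes

Schedule A@1, B@1, C@1, D@1, E@2: h1:11  h2:11  h3:7  h4:5 — peak 11 ≤ 11.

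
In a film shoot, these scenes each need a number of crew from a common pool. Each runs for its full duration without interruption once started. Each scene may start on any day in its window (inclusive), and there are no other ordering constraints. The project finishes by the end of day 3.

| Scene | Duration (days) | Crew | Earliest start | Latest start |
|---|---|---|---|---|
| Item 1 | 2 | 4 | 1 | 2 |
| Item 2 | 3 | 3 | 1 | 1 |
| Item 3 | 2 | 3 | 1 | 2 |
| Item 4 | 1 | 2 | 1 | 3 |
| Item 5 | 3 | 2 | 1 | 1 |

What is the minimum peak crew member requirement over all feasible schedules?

Early-start (Item 1@1, Item 2@1, Item 3@1, Item 4@1, Item 5@1) gives peak 14: d1:14  d2:12  d3:5.
Shift Item 4→3.
Schedule Item 1@1, Item 2@1, Item 3@1, Item 4@3, Item 5@1: d1:12  d2:12  d3:7 — peak 12.
No arrangement of the 12 feasible schedules does better.

12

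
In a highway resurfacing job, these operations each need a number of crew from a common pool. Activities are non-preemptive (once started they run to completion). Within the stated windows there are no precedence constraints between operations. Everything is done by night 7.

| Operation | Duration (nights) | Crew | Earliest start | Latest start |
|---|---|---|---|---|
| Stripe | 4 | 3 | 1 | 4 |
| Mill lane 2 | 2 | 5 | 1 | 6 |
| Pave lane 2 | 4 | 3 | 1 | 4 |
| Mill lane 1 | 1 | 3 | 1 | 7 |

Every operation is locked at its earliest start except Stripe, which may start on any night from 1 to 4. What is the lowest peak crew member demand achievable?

Stripe@1: n1:14  n2:11  n3:6  n4:6  n5:0  n6:0  n7:0 → peak 14
Stripe@2: n1:11  n2:11  n3:6  n4:6  n5:3  n6:0  n7:0 → peak 11
Stripe@3: n1:11  n2:8  n3:6  n4:6  n5:3  n6:3  n7:0 → peak 11
Stripe@4: n1:11  n2:8  n3:3  n4:6  n5:3  n6:3  n7:3 → peak 11
Best is Stripe@2, peak 11.

11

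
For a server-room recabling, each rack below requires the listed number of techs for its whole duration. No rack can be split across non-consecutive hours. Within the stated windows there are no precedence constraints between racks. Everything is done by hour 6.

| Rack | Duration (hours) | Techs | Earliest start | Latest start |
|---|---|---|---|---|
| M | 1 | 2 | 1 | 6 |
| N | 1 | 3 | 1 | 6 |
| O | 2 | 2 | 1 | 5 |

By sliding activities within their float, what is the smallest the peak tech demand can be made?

Early-start (M@1, N@1, O@1) gives peak 7: h1:7  h2:2  h3:0  h4:0  h5:0  h6:0.
Shift N→2, O→3.
Schedule M@1, N@2, O@3: h1:2  h2:3  h3:2  h4:2  h5:0  h6:0 — peak 3.

3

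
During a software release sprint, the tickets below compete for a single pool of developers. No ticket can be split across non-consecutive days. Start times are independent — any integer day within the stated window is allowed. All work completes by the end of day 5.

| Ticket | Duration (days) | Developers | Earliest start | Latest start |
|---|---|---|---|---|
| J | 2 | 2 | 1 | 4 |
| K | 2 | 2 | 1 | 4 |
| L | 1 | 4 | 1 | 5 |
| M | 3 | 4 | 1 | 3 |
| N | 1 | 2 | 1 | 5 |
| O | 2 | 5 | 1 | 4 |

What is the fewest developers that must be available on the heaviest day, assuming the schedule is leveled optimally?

8

Early-start (J@1, K@1, L@1, M@1, N@1, O@1) gives peak 19: d1:19  d2:13  d3:4  d4:0  d5:0.
Shift L→3, N→4, O→4.
Schedule J@1, K@1, L@3, M@1, N@4, O@4: d1:8  d2:8  d3:8  d4:7  d5:5 — peak 8.
Total developer-days = 36 over 5 days ⇒ peak ≥ ⌈36/5⌉ = 8, so 8 is optimal.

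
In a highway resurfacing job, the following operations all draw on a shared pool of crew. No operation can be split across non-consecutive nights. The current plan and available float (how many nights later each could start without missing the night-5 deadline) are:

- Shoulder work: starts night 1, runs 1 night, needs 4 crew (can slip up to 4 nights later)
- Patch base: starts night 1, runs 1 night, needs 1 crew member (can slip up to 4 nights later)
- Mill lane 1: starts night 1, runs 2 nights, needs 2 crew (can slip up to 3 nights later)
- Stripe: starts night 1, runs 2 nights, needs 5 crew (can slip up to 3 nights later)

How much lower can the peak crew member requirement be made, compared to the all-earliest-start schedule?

Early-start peak: n1:12  n2:7  n3:0  n4:0  n5:0 ⇒ 12.
Leveled (Shoulder work@1, Patch base@1, Mill lane 1@2, Stripe@4): n1:5  n2:2  n3:2  n4:5  n5:5 ⇒ 5.
Reduction 12 − 5 = 7.

7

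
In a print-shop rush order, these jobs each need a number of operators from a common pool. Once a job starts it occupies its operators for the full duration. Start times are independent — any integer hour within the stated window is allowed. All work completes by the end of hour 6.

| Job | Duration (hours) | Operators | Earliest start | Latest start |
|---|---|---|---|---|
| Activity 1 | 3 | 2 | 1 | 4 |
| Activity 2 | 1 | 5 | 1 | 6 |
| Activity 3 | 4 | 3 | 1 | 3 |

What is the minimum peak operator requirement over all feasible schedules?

5

Early-start (Activity 1@1, Activity 2@1, Activity 3@1) gives peak 10: h1:10  h2:5  h3:5  h4:3  h5:0  h6:0.
Shift Activity 2→5.
Schedule Activity 1@1, Activity 2@5, Activity 3@1: h1:5  h2:5  h3:5  h4:3  h5:5  h6:0 — peak 5.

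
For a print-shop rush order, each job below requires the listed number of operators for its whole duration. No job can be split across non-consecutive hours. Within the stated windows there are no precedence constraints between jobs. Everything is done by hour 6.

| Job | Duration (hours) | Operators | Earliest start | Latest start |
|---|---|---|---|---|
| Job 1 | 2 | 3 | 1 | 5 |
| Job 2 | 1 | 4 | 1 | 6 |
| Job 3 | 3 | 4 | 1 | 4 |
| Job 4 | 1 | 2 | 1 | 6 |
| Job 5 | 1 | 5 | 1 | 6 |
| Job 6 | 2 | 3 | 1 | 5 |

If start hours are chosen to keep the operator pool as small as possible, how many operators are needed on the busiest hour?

Early-start (Job 1@1, Job 2@1, Job 3@1, Job 4@1, Job 5@1, Job 6@1) gives peak 21: h1:21  h2:10  h3:4  h4:0  h5:0  h6:0.
Shift Job 3→2, Job 4→3, Job 5→6, Job 6→4.
Schedule Job 1@1, Job 2@1, Job 3@2, Job 4@3, Job 5@6, Job 6@4: h1:7  h2:7  h3:6  h4:7  h5:3  h6:5 — peak 7.

7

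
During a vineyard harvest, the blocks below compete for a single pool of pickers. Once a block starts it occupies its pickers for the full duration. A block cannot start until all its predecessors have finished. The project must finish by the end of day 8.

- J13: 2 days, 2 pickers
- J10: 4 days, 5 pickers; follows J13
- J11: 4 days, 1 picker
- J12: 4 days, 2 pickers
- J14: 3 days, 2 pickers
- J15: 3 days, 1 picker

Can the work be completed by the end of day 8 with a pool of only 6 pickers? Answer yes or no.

no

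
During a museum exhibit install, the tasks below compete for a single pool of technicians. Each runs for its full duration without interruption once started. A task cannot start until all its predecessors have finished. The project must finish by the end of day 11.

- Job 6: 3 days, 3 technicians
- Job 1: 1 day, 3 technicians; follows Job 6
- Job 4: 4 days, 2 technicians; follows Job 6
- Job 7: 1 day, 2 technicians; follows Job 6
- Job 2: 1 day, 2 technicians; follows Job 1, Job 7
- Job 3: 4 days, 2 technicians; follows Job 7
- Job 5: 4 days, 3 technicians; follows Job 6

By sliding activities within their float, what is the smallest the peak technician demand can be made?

Early-start (Job 6@1, Job 1@4, Job 4@4, Job 7@4, Job 2@5, Job 3@5, Job 5@4) gives peak 10: d1:3  d2:3  d3:3  d4:10  d5:9  d6:7  d7:7  d8:2  d9:0  d10:0  d11:0.
Shift Job 7→5, Job 2→6, Job 3→7, Job 5→8.
Schedule Job 6@1, Job 1@4, Job 4@4, Job 7@5, Job 2@6, Job 3@7, Job 5@8: d1:3  d2:3  d3:3  d4:5  d5:4  d6:4  d7:4  d8:5  d9:5  d10:5  d11:3 — peak 5.

5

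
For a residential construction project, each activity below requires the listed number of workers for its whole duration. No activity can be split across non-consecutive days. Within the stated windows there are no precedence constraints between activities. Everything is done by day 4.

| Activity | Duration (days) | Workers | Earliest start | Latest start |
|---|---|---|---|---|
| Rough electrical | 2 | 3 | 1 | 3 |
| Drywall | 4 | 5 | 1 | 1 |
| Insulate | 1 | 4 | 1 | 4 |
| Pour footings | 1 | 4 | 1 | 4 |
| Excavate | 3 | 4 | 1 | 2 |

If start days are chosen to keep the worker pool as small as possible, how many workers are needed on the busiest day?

Early-start (Rough electrical@1, Drywall@1, Insulate@1, Pour footings@1, Excavate@1) gives peak 20: d1:20  d2:12  d3:9  d4:5.
Shift Pour footings→3, Excavate→2.
Schedule Rough electrical@1, Drywall@1, Insulate@1, Pour footings@3, Excavate@2: d1:12  d2:12  d3:13  d4:9 — peak 13.

13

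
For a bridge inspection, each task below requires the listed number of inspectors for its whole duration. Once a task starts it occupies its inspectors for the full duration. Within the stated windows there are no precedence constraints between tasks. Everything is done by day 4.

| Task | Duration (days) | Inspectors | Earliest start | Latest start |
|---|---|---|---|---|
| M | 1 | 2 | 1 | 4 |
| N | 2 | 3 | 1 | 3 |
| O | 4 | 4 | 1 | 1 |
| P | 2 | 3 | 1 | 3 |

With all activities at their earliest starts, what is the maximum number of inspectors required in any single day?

12

Early-start schedule: M@1, N@1, O@1, P@1.
Load per day: day 1: 12, day 2: 10, day 3: 4, day 4: 4.
Peak is 12.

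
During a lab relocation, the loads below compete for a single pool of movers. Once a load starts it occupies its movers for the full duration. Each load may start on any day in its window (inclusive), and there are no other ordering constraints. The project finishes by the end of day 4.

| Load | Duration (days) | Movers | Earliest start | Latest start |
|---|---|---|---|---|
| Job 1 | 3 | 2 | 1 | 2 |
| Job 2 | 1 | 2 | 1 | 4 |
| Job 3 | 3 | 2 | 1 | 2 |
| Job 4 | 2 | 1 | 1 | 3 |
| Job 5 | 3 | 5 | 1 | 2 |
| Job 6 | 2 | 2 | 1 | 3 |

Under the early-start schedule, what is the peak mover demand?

14

Early-start schedule: Job 1@1, Job 2@1, Job 3@1, Job 4@1, Job 5@1, Job 6@1.
Load per day: day 1: 14, day 2: 12, day 3: 9, day 4: 0.
Peak is 14.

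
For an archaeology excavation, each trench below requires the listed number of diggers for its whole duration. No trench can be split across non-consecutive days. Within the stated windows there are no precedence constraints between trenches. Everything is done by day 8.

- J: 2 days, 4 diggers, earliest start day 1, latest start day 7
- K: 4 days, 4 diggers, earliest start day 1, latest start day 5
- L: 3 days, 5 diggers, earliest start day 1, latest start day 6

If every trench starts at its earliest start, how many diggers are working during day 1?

13

At early start, day 1 has: J, K, L.
Demand: 4 + 4 + 5 = 13.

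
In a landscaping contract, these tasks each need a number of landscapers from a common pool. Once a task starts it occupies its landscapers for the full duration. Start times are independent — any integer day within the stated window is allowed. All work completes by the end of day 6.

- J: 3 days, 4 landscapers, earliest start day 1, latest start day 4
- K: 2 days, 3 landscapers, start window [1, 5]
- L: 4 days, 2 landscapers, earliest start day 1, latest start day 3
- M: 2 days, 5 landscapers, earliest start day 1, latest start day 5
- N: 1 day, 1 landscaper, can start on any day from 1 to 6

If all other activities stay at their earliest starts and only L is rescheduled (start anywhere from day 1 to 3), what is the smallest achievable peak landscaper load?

L@1: d1:15  d2:14  d3:6  d4:2  d5:0  d6:0 → peak 15
L@2: d1:13  d2:14  d3:6  d4:2  d5:2  d6:0 → peak 14
L@3: d1:13  d2:12  d3:6  d4:2  d5:2  d6:2 → peak 13
Best is L@3, peak 13.

13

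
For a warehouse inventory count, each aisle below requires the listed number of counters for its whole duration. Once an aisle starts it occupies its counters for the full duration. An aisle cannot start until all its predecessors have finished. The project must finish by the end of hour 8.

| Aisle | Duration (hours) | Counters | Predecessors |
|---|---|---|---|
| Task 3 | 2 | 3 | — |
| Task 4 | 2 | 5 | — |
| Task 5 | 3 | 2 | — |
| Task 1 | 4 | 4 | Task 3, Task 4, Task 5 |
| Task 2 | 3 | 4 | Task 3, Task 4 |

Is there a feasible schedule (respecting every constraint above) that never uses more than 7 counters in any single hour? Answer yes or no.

The minimum achievable peak is 8; 7 < 8, so no feasible schedule stays within the cap.

no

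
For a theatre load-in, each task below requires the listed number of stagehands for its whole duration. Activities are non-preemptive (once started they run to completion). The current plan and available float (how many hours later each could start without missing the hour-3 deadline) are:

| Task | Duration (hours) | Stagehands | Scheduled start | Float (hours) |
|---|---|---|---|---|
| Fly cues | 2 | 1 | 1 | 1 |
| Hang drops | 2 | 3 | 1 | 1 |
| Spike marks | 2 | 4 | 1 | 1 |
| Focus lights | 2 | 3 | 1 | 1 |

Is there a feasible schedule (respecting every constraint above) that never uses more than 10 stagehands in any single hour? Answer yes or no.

The minimum achievable peak is 11; 10 < 11, so no feasible schedule stays within the cap.

no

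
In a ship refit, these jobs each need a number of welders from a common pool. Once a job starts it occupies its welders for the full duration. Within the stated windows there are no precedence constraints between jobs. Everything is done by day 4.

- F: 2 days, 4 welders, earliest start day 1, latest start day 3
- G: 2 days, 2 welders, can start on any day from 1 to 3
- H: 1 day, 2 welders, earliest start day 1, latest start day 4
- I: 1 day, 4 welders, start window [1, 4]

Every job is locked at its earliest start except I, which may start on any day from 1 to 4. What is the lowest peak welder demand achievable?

I@1: d1:12  d2:6  d3:0  d4:0 → peak 12
I@2: d1:8  d2:10  d3:0  d4:0 → peak 10
I@3: d1:8  d2:6  d3:4  d4:0 → peak 8
I@4: d1:8  d2:6  d3:0  d4:4 → peak 8
Best is I@3, peak 8.

8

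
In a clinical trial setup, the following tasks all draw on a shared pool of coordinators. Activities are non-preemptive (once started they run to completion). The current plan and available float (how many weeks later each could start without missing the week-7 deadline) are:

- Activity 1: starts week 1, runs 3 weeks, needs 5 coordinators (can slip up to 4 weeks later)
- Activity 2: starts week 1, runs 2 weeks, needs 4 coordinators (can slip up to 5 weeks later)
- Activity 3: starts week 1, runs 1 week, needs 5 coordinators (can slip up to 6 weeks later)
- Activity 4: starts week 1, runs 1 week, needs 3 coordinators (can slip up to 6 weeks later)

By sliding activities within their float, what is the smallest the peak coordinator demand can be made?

5

Early-start (Activity 1@1, Activity 2@1, Activity 3@1, Activity 4@1) gives peak 17: w1:17  w2:9  w3:5  w4:0  w5:0  w6:0  w7:0.
Shift Activity 2→4, Activity 3→6, Activity 4→7.
Schedule Activity 1@1, Activity 2@4, Activity 3@6, Activity 4@7: w1:5  w2:5  w3:5  w4:4  w5:4  w6:5  w7:3 — peak 5.
Total coordinator-weeks = 31 over 7 weeks ⇒ peak ≥ ⌈31/7⌉ = 5, so 5 is optimal.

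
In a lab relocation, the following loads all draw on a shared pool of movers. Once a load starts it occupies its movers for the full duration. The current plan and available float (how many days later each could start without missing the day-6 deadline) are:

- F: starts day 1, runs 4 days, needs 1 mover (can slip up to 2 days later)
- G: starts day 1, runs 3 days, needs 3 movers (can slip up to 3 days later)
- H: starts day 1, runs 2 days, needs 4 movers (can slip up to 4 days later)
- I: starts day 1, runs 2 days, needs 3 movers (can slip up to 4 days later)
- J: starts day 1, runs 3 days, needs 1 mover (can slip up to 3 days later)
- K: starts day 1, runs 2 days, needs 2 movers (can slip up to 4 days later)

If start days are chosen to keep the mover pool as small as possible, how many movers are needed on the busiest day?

6

Early-start (F@1, G@1, H@1, I@1, J@1, K@1) gives peak 14: d1:14  d2:14  d3:5  d4:1  d5:0  d6:0.
Shift G→4, I→5, K→3.
Schedule F@1, G@4, H@1, I@5, J@1, K@3: d1:6  d2:6  d3:4  d4:6  d5:6  d6:6 — peak 6.
Total mover-days = 34 over 6 days ⇒ peak ≥ ⌈34/6⌉ = 6, so 6 is optimal.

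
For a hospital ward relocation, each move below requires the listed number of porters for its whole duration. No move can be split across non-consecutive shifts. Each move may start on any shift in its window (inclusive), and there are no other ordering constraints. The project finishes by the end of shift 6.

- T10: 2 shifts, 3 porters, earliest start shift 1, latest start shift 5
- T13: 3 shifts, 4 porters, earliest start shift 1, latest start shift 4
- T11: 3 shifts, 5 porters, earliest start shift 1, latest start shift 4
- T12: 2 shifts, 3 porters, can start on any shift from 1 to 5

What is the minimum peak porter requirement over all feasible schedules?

Early-start (T10@1, T13@1, T11@1, T12@1) gives peak 15: s1:15  s2:15  s3:9  s4:0  s5:0  s6:0.
Shift T11→4, T12→3.
Schedule T10@1, T13@1, T11@4, T12@3: s1:7  s2:7  s3:7  s4:8  s5:5  s6:5 — peak 8.

8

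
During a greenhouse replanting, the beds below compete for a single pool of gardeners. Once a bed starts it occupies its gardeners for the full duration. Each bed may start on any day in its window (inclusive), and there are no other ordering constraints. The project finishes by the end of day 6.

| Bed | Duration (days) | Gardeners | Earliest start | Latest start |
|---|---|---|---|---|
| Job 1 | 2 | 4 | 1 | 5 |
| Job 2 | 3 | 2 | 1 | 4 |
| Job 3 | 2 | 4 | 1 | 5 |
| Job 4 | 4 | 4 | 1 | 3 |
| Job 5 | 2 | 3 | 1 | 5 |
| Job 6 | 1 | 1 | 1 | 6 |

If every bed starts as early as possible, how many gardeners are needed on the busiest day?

18

Early-start schedule: Job 1@1, Job 2@1, Job 3@1, Job 4@1, Job 5@1, Job 6@1.
Load per day: day 1: 18, day 2: 17, day 3: 6, day 4: 4, day 5: 0, day 6: 0.
Peak is 18.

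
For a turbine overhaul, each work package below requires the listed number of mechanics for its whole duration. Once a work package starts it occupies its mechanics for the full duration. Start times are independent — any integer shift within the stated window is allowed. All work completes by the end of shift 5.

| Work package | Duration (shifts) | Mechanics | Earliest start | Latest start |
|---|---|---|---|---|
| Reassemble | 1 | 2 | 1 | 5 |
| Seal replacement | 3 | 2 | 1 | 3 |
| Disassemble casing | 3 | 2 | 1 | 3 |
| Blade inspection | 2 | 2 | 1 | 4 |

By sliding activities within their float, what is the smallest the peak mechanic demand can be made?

Early-start (Reassemble@1, Seal replacement@1, Disassemble casing@1, Blade inspection@1) gives peak 8: s1:8  s2:6  s3:4  s4:0  s5:0.
Shift Disassemble casing→2, Blade inspection→4.
Schedule Reassemble@1, Seal replacement@1, Disassemble casing@2, Blade inspection@4: s1:4  s2:4  s3:4  s4:4  s5:2 — peak 4.
Total mechanic-shifts = 18 over 5 shifts ⇒ peak ≥ ⌈18/5⌉ = 4, so 4 is optimal.

4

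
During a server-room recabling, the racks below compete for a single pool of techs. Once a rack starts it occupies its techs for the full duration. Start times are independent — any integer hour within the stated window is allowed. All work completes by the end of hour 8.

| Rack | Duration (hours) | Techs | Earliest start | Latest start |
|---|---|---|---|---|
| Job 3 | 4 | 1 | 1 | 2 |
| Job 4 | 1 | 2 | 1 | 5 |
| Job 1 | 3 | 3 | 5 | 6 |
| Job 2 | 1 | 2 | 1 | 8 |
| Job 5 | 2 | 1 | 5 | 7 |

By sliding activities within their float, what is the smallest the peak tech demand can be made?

4

Early-start (Job 3@1, Job 4@1, Job 1@5, Job 2@1, Job 5@5) gives peak 5: h1:5  h2:1  h3:1  h4:1  h5:4  h6:4  h7:3  h8:0.
Shift Job 2→2.
Schedule Job 3@1, Job 4@1, Job 1@5, Job 2@2, Job 5@5: h1:3  h2:3  h3:1  h4:1  h5:4  h6:4  h7:3  h8:0 — peak 4.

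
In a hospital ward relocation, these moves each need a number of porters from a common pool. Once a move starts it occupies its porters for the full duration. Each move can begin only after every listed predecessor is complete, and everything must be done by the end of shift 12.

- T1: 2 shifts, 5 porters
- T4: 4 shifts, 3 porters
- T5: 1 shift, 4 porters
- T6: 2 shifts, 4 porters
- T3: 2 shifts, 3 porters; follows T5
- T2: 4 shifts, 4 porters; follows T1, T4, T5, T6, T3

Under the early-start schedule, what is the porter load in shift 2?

At early start, shift 2 has: T1, T4, T6, T3.
Demand: 5 + 3 + 4 + 3 = 15.

15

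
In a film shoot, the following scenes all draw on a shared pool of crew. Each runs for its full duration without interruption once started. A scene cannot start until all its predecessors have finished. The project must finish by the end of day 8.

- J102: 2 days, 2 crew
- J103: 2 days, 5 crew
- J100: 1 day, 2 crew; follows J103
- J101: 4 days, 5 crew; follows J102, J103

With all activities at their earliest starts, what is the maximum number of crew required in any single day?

Early-start schedule: J102@1, J103@1, J100@3, J101@3.
Load per day: day 1: 7, day 2: 7, day 3: 7, day 4: 5, day 5: 5, day 6: 5, day 7: 0, day 8: 0.
Peak is 7.

7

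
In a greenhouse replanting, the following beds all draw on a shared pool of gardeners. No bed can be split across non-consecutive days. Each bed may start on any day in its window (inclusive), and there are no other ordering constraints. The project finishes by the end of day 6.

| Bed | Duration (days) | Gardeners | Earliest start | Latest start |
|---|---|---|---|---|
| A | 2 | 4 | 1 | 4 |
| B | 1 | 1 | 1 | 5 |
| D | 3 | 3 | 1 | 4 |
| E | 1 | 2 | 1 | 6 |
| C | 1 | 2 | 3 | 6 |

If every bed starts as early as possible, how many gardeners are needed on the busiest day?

Early-start schedule: A@1, B@1, D@1, E@1, C@3.
Load per day: day 1: 10, day 2: 7, day 3: 5, day 4: 0, day 5: 0, day 6: 0.
Peak is 10.

10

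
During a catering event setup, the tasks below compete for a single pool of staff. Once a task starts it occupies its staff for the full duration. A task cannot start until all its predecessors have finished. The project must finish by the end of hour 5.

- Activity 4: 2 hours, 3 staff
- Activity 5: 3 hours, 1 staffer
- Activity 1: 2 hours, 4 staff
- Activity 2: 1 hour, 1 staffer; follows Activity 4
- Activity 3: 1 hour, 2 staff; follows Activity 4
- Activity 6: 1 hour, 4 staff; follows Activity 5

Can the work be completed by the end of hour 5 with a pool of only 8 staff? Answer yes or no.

yes

Schedule Activity 4@1, Activity 5@1, Activity 1@3, Activity 2@3, Activity 3@4, Activity 6@5: h1:4  h2:4  h3:6  h4:6  h5:4 — peak 6 ≤ 8.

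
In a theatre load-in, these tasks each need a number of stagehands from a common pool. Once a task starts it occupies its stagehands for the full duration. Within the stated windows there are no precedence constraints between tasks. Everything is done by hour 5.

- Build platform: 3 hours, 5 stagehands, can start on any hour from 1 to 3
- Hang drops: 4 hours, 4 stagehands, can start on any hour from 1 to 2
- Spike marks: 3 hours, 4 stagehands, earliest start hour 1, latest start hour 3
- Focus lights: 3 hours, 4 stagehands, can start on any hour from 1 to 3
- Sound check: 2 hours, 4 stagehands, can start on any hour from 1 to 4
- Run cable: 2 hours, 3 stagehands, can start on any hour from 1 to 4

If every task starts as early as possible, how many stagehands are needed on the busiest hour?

24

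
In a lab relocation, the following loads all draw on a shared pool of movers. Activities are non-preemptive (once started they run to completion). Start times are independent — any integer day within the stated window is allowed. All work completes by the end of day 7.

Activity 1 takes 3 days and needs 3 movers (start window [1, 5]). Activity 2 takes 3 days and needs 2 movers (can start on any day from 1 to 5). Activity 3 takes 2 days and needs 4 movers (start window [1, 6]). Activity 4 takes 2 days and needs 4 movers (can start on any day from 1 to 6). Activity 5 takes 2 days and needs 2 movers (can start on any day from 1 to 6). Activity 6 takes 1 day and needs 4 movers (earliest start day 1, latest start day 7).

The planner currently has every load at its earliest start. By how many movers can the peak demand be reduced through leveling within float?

Early-start peak: d1:19  d2:15  d3:5  d4:0  d5:0  d6:0  d7:0 ⇒ 19.
Leveled (Activity 1@1, Activity 2@2, Activity 3@4, Activity 4@6, Activity 5@2, Activity 6@1): d1:7  d2:7  d3:7  d4:6  d5:4  d6:4  d7:4 ⇒ 7.
Reduction 19 − 7 = 12.

12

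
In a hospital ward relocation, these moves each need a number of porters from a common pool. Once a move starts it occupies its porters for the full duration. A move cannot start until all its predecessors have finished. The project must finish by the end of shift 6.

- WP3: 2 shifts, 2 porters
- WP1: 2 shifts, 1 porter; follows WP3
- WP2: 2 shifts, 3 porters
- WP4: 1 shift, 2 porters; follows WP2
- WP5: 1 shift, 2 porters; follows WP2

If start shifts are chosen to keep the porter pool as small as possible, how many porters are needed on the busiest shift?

Early-start (WP3@1, WP1@3, WP2@1, WP4@3, WP5@3) gives peak 5: s1:5  s2:5  s3:5  s4:1  s5:0  s6:0.
Shift WP1→5, WP2→3, WP4→5, WP5→6.
Schedule WP3@1, WP1@5, WP2@3, WP4@5, WP5@6: s1:2  s2:2  s3:3  s4:3  s5:3  s6:3 — peak 3.
Total porter-shifts = 16 over 6 shifts ⇒ peak ≥ ⌈16/6⌉ = 3, so 3 is optimal.

3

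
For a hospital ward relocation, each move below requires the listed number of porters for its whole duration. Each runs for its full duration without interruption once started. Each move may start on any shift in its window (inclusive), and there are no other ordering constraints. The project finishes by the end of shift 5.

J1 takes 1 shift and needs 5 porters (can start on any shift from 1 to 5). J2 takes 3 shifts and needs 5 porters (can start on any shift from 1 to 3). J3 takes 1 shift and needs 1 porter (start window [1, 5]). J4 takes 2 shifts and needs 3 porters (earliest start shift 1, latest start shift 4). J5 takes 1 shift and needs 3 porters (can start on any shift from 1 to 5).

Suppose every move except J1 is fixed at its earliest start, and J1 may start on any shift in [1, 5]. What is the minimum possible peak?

12

J1@1: s1:17  s2:8  s3:5  s4:0  s5:0 → peak 17
J1@2: s1:12  s2:13  s3:5  s4:0  s5:0 → peak 13
J1@3: s1:12  s2:8  s3:10  s4:0  s5:0 → peak 12
J1@4: s1:12  s2:8  s3:5  s4:5  s5:0 → peak 12
J1@5: s1:12  s2:8  s3:5  s4:0  s5:5 → peak 12
Best is J1@3, peak 12.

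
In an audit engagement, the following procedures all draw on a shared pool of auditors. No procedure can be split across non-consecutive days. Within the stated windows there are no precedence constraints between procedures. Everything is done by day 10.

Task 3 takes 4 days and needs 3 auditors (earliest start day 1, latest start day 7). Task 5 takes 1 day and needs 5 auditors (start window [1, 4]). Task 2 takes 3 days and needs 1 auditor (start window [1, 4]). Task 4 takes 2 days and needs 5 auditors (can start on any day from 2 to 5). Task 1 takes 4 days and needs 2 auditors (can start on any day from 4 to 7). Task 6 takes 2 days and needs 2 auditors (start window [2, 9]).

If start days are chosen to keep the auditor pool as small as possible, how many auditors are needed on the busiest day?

5

Early-start (Task 3@1, Task 5@1, Task 2@1, Task 4@2, Task 1@4, Task 6@2) gives peak 11: d1:9  d2:11  d3:11  d4:5  d5:2  d6:2  d7:2  d8:0  d9:0  d10:0.
Shift Task 3→4, Task 2→4, Task 1→7, Task 6→8.
Schedule Task 3@4, Task 5@1, Task 2@4, Task 4@2, Task 1@7, Task 6@8: d1:5  d2:5  d3:5  d4:4  d5:4  d6:4  d7:5  d8:4  d9:4  d10:2 — peak 5.
Total auditor-days = 42 over 10 days ⇒ peak ≥ ⌈42/10⌉ = 5, so 5 is optimal.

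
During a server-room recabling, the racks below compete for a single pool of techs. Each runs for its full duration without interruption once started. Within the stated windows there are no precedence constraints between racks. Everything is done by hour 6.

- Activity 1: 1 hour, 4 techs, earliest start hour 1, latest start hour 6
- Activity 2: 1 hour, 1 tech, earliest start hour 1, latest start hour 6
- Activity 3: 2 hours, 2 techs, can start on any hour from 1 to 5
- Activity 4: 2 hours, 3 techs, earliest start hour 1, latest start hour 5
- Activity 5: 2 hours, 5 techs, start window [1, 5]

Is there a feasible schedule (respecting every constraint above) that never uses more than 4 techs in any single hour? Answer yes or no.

no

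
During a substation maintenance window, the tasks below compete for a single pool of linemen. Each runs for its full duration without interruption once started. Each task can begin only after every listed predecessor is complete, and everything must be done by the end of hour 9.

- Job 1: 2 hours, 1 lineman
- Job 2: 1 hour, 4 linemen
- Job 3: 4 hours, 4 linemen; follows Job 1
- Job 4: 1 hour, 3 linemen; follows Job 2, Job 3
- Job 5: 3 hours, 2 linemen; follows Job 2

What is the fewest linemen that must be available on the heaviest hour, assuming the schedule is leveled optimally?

Early-start (Job 1@1, Job 2@1, Job 3@3, Job 4@7, Job 5@2) gives peak 6: h1:5  h2:3  h3:6  h4:6  h5:4  h6:4  h7:3  h8:0  h9:0.
Shift Job 1→2, Job 3→5, Job 4→9.
Schedule Job 1@2, Job 2@1, Job 3@5, Job 4@9, Job 5@2: h1:4  h2:3  h3:3  h4:2  h5:4  h6:4  h7:4  h8:4  h9:3 — peak 4.
Total lineman-hours = 31 over 9 hours ⇒ peak ≥ ⌈31/9⌉ = 4, so 4 is optimal.

4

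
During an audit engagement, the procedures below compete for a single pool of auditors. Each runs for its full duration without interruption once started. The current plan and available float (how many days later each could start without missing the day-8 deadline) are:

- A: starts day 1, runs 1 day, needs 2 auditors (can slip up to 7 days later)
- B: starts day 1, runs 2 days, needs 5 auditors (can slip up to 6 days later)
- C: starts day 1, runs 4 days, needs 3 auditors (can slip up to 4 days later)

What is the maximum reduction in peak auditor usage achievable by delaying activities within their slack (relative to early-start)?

5

Early-start peak: d1:10  d2:8  d3:3  d4:3  d5:0  d6:0  d7:0  d8:0 ⇒ 10.
Leveled (A@1, B@2, C@4): d1:2  d2:5  d3:5  d4:3  d5:3  d6:3  d7:3  d8:0 ⇒ 5.
Reduction 10 − 5 = 5.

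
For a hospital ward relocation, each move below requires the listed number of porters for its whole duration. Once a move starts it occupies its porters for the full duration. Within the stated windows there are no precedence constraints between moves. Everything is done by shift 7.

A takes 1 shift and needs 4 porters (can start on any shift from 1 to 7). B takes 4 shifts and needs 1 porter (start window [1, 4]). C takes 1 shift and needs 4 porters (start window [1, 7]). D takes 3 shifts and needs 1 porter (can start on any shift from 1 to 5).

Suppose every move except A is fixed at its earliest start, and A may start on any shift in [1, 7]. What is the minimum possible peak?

6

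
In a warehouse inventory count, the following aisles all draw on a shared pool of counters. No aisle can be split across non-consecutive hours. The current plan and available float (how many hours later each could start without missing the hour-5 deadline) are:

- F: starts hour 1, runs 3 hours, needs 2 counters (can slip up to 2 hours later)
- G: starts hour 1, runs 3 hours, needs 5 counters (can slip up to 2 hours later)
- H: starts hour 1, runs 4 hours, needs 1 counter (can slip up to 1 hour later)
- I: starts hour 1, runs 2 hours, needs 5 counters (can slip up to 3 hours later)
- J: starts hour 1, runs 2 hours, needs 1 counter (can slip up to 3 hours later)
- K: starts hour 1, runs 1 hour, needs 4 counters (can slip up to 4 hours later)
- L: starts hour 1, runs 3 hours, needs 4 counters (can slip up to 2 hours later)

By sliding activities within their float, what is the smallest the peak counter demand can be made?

12

Early-start (F@1, G@1, H@1, I@1, J@1, K@1, L@1) gives peak 22: h1:22  h2:18  h3:12  h4:1  h5:0.
Shift I→4, J→4, L→2.
Schedule F@1, G@1, H@1, I@4, J@4, K@1, L@2: h1:12  h2:12  h3:12  h4:11  h5:6 — peak 12.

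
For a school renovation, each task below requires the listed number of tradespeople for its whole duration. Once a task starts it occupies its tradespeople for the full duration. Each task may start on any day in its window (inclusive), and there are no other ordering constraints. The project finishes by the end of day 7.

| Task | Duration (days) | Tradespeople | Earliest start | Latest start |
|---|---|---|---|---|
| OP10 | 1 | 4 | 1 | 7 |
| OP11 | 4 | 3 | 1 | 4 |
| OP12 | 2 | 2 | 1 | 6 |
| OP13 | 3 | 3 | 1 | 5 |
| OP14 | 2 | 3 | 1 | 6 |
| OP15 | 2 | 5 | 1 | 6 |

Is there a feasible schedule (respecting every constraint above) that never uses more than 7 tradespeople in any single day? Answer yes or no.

yes

Schedule OP10@1, OP11@2, OP12@6, OP13@1, OP14@4, OP15@6: d1:7  d2:6  d3:6  d4:6  d5:6  d6:7  d7:7 — peak 7 ≤ 7.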